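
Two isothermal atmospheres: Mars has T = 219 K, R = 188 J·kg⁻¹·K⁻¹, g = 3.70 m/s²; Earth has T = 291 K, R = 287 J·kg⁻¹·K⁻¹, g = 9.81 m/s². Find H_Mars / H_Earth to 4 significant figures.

H = RT/g for each body.
H_Mars = 188 × 219 / 3.70 = 11128 m.
H_Earth = 287 × 291 / 9.81 = 8513.5 m.
H_Mars/H_Earth = 11128/8513.5 = 1.3071.

H_Mars/H_Earth ≈ 1.307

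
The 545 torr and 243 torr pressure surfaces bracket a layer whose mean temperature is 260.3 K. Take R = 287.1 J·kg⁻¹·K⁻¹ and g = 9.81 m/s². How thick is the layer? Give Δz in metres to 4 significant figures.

Hypsometric equation: Δz = (R T̄/g) ln(P₁/P₂).
R T̄/g = 287.1 × 260.3 / 9.81 = 7618.0 m.
ln(545/243) = ln(2.2428) = 0.80773.
Δz = 7618.0 × 0.80773 = 6153.3 m.

Δz ≈ 6153 m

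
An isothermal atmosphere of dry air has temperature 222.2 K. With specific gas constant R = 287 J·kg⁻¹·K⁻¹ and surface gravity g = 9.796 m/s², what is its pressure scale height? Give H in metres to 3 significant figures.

The scale height of an isothermal atmosphere is H = RT/g.
H = 287 × 222.2 / 9.796 = 63771/9.796 = 6509.9 m.

H ≈ 6510 m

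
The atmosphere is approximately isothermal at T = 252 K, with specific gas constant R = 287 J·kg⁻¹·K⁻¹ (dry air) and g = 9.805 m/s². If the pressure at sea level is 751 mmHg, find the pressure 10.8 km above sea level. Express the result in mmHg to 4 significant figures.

Scale height: H = RT/g = 287 × 252 / 9.805 = 7376.2 m.
Barometric formula: P = P₀ exp(−z/H).
z/H = 10800/7376.2 = 1.4642; exp(−1.4642) = 0.23126.
P = 751 × 0.23126 = 173.68 mmHg.

P ≈ 173.7 mmHg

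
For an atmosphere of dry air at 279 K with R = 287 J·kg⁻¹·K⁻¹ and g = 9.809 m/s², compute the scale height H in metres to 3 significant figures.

The scale height of an isothermal atmosphere is H = RT/g.
H = 287 × 279 / 9.809 = 80073/9.809 = 8163.2 m.

H ≈ 8160 m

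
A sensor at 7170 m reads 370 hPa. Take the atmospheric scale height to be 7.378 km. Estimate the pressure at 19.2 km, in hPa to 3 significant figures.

P ≈ 72.5 hPa

Between two levels, P₂ = P₁ exp(−Δz/H) with Δz = z₂ − z₁.
Δz = 19200 − 7170.0 = 12030 m; Δz/H = 12030/7378.0 = 1.6305.
P₂ = 370 × exp(−1.6305) = 370 × 0.19583 = 72.457 hPa.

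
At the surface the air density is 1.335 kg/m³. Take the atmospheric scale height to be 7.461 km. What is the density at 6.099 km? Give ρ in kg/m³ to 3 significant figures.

ρ ≈ 0.589 kg/m³

In an isothermal atmosphere, density decays like pressure: ρ = ρ₀ exp(−z/H).
z/H = 6099.0/7461.0 = 0.81745; exp(−0.81745) = 0.44156.
ρ = 1.335 × 0.44156 = 0.58948 kg/m³.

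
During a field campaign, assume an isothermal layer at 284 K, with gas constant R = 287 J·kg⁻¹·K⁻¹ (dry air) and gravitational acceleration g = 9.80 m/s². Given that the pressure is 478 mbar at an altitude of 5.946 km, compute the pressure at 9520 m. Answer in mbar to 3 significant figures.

Scale height: H = RT/g = 287 × 284 / 9.80 = 8317.1 m.
Between two levels, P₂ = P₁ exp(−Δz/H) with Δz = z₂ − z₁.
Δz = 9520.0 − 5946.0 = 3574.0 m; Δz/H = 3574.0/8317.1 = 0.42972.
P₂ = 478 × exp(−0.42972) = 478 × 0.65069 = 311.03 mbar.

P ≈ 311 mbar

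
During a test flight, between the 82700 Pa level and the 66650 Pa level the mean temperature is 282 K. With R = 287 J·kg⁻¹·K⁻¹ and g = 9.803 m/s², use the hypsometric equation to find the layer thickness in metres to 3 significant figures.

Δz ≈ 1780 m

Hypsometric equation: Δz = (R T̄/g) ln(P₁/P₂).
R T̄/g = 287 × 282 / 9.803 = 8256.0 m.
ln(82700/66650) = ln(1.2408) = 0.21576.
Δz = 8256.0 × 0.21576 = 1781.3 m.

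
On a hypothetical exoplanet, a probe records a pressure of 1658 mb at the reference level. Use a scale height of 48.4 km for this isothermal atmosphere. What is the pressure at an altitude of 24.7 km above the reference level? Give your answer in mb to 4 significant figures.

P ≈ 995.3 mb

Barometric formula: P = P₀ exp(−z/H).
z/H = 24700/48400 = 0.51033; exp(−0.51033) = 0.60030.
P = 1658 × 0.60030 = 995.30 mb.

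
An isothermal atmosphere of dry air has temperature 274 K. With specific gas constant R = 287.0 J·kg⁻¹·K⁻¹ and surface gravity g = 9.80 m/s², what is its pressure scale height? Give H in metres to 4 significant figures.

The scale height of an isothermal atmosphere is H = RT/g.
H = 287.0 × 274 / 9.80 = 78638/9.80 = 8024.3 m.

H ≈ 8024 m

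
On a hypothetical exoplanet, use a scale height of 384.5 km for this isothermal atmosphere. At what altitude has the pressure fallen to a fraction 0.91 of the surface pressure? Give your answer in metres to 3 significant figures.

z ≈ 36300 m

Set P/P₀ = exp(−z/H) = 0.91, so z = −H ln(0.91).
−ln(0.91) = 0.094311; z = 384500 × 0.094311 = 36263 m.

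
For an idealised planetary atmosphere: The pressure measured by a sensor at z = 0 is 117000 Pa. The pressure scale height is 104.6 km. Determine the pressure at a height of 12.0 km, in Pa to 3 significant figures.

P ≈ 104000 Pa

Barometric formula: P = P₀ exp(−z/H).
z/H = 12000/104600 = 0.11472; exp(−0.11472) = 0.89162.
P = 117000 × 0.89162 = 104320 Pa.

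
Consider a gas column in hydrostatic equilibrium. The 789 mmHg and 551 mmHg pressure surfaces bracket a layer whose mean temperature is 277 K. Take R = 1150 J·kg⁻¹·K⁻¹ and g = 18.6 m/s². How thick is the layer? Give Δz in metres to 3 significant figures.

Δz ≈ 6150 m

Hypsometric equation: Δz = (R T̄/g) ln(P₁/P₂).
R T̄/g = 1150 × 277 / 18.6 = 17126 m.
ln(789/551) = ln(1.4319) = 0.35900.
Δz = 17126 × 0.35900 = 6148.2 m.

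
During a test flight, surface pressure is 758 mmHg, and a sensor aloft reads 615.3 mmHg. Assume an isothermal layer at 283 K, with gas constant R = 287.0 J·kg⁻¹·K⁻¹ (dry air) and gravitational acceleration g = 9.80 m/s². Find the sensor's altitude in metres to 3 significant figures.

z ≈ 1730 m

Scale height: H = RT/g = 287.0 × 283 / 9.80 = 8287.9 m.
Invert the barometric formula: z = H ln(P₀/P).
P₀/P = 758/615.3 = 1.2319; ln(1.2319) = 0.20856.
z = 8287.9 × 0.20856 = 1728.5 m.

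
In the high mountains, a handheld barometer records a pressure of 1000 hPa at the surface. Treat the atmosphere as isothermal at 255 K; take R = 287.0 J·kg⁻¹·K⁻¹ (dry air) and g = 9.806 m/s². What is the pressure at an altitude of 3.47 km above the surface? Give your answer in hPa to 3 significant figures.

P ≈ 628 hPa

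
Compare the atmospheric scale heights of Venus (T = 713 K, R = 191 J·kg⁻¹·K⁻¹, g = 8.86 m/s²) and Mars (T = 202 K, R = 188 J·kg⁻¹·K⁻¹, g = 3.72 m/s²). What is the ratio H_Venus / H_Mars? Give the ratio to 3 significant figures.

H_Venus/H_Mars ≈ 1.51

H = RT/g for each body.
H_Venus = 191 × 713 / 8.86 = 15371 m.
H_Mars = 188 × 202 / 3.72 = 10209 m.
H_Venus/H_Mars = 15371/10209 = 1.5056.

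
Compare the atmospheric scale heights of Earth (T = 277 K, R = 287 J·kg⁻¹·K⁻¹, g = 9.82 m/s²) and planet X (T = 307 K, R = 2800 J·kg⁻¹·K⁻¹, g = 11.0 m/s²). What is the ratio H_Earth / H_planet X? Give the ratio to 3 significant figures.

H_Earth/H_planet X ≈ 0.104

H = RT/g for each body.
H_Earth = 287 × 277 / 9.82 = 8095.6 m.
H_planet X = 2800 × 307 / 11.0 = 78145 m.
H_Earth/H_planet X = 8095.6/78145 = 0.10360.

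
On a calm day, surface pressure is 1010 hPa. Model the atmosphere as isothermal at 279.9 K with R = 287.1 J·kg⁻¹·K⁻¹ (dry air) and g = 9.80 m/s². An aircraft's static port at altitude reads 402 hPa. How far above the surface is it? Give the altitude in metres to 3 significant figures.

z ≈ 7550 m

Scale height: H = RT/g = 287.1 × 279.9 / 9.80 = 8199.9 m.
Invert the barometric formula: z = H ln(P₀/P).
P₀/P = 1010/402 = 2.5124; ln(2.5124) = 0.92124.
z = 8199.9 × 0.92124 = 7554.1 m.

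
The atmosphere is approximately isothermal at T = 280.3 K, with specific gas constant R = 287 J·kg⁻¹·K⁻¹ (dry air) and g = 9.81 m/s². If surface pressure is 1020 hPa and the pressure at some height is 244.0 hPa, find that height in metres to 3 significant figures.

z ≈ 11700 m

Scale height: H = RT/g = 287 × 280.3 / 9.81 = 8200.4 m.
Invert the barometric formula: z = H ln(P₀/P).
P₀/P = 1020/244.0 = 4.1803; ln(4.1803) = 1.4304.
z = 8200.4 × 1.4304 = 11730 m.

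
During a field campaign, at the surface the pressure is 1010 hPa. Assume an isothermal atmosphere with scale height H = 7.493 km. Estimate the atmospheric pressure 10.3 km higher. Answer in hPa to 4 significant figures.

P ≈ 255.5 hPa

Barometric formula: P = P₀ exp(−z/H).
z/H = 10300/7493.0 = 1.3746; exp(−1.3746) = 0.25294.
P = 1010 × 0.25294 = 255.47 hPa.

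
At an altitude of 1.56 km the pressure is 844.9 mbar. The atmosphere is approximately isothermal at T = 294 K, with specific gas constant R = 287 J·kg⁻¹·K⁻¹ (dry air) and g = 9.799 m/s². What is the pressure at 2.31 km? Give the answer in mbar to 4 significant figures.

Scale height: H = RT/g = 287 × 294 / 9.799 = 8610.9 m.
Between two levels, P₂ = P₁ exp(−Δz/H) with Δz = z₂ − z₁.
Δz = 2310.0 − 1560.0 = 750.00 m; Δz/H = 750.00/8610.9 = 0.087099.
P₂ = 844.9 × exp(−0.087099) = 844.9 × 0.91659 = 774.43 mbar.

P ≈ 774.4 mbar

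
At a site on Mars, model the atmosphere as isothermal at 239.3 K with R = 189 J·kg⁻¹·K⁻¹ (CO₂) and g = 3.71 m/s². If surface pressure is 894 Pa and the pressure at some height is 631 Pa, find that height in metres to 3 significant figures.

Scale height: H = RT/g = 189 × 239.3 / 3.71 = 12191 m.
Invert the barometric formula: z = H ln(P₀/P).
P₀/P = 894/631 = 1.4168; ln(1.4168) = 0.34840.
z = 12191 × 0.34840 = 4247.3 m.

z ≈ 4250 m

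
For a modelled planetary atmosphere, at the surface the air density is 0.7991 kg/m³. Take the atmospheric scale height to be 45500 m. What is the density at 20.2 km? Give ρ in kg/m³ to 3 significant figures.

ρ ≈ 0.513 kg/m³

In an isothermal atmosphere, density decays like pressure: ρ = ρ₀ exp(−z/H).
z/H = 20200/45500 = 0.44396; exp(−0.44396) = 0.64149.
ρ = 0.7991 × 0.64149 = 0.51261 kg/m³.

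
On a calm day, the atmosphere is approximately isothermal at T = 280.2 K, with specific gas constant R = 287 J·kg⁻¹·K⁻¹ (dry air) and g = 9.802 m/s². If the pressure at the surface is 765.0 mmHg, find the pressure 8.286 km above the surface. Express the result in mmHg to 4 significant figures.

P ≈ 278.6 mmHg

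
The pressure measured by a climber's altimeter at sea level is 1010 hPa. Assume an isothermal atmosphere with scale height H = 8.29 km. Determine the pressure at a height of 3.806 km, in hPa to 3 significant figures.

Barometric formula: P = P₀ exp(−z/H).
z/H = 3806.0/8290.0 = 0.45911; exp(−0.45911) = 0.63185.
P = 1010 × 0.63185 = 638.17 hPa.

P ≈ 638 hPa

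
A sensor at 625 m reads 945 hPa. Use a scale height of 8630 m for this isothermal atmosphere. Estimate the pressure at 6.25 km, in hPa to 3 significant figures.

P ≈ 492 hPa

Between two levels, P₂ = P₁ exp(−Δz/H) with Δz = z₂ − z₁.
Δz = 6250.0 − 625.00 = 5625.0 m; Δz/H = 5625.0/8630.0 = 0.65180.
P₂ = 945 × exp(−0.65180) = 945 × 0.52111 = 492.45 hPa.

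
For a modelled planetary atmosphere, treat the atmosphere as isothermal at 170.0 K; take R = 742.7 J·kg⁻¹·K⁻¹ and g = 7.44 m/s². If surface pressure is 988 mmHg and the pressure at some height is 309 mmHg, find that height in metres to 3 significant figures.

Scale height: H = RT/g = 742.7 × 170.0 / 7.44 = 16970 m.
Invert the barometric formula: z = H ln(P₀/P).
P₀/P = 988/309 = 3.1974; ln(3.1974) = 1.1623.
z = 16970 × 1.1623 = 19724 m.

z ≈ 19700 m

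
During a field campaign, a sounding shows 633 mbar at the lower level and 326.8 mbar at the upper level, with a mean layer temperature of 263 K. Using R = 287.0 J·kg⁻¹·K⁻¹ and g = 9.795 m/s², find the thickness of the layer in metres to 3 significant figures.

Hypsometric equation: Δz = (R T̄/g) ln(P₁/P₂).
R T̄/g = 287.0 × 263 / 9.795 = 7706.1 m.
ln(633/326.8) = ln(1.9370) = 0.66114.
Δz = 7706.1 × 0.66114 = 5094.8 m.

Δz ≈ 5090 m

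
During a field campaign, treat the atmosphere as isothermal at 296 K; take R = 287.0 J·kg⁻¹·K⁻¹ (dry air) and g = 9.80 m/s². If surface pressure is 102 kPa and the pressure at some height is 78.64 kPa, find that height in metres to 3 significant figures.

z ≈ 2250 m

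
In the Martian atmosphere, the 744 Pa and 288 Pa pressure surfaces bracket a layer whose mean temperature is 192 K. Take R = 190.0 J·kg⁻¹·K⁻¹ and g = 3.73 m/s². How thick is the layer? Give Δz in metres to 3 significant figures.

Δz ≈ 9280 m

Hypsometric equation: Δz = (R T̄/g) ln(P₁/P₂).
R T̄/g = 190.0 × 192 / 3.73 = 9780.2 m.
ln(744/288) = ln(2.5833) = 0.94907.
Δz = 9780.2 × 0.94907 = 9282.1 m.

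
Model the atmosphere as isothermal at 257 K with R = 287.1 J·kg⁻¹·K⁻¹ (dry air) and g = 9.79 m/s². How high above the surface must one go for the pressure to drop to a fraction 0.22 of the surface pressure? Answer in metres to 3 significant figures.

z ≈ 11400 m

Scale height: H = RT/g = 287.1 × 257 / 9.79 = 7536.7 m.
Set P/P₀ = exp(−z/H) = 0.22, so z = −H ln(0.22).
−ln(0.22) = 1.5141; z = 7536.7 × 1.5141 = 11411 m.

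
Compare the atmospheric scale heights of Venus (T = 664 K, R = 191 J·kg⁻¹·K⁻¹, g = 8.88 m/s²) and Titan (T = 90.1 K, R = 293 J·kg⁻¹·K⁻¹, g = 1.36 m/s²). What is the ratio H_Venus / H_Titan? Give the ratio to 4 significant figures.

H = RT/g for each body.
H_Venus = 191 × 664 / 8.88 = 14282 m.
H_Titan = 293 × 90.1 / 1.36 = 19411 m.
H_Venus/H_Titan = 14282/19411 = 0.73577.

H_Venus/H_Titan ≈ 0.7358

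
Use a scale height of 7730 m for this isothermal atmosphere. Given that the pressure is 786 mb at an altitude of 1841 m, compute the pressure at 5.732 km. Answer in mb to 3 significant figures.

P ≈ 475 mb

Between two levels, P₂ = P₁ exp(−Δz/H) with Δz = z₂ − z₁.
Δz = 5732.0 − 1841.0 = 3891.0 m; Δz/H = 3891.0/7730.0 = 0.50336.
P₂ = 786 × exp(−0.50336) = 786 × 0.60450 = 475.14 mb.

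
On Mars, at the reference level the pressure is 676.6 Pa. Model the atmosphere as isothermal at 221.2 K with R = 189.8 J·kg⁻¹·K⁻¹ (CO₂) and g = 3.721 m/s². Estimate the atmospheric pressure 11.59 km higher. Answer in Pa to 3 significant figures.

P ≈ 242 Pa

Scale height: H = RT/g = 189.8 × 221.2 / 3.721 = 11283 m.
Barometric formula: P = P₀ exp(−z/H).
z/H = 11590/11283 = 1.0272; exp(−1.0272) = 0.35801.
P = 676.6 × 0.35801 = 242.23 Pa.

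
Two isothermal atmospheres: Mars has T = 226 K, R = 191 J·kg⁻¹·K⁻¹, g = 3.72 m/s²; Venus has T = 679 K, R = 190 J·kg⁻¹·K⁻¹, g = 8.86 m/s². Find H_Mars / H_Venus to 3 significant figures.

H = RT/g for each body.
H_Mars = 191 × 226 / 3.72 = 11604 m.
H_Venus = 190 × 679 / 8.86 = 14561 m.
H_Mars/H_Venus = 11604/14561 = 0.79692.

H_Mars/H_Venus ≈ 0.797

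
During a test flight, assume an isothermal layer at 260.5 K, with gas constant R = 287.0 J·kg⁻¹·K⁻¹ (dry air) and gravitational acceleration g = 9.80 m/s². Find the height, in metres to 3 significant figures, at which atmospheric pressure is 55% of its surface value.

Scale height: H = RT/g = 287.0 × 260.5 / 9.80 = 7628.9 m.
Set P/P₀ = exp(−z/H) = 0.55, so z = −H ln(0.55).
−ln(0.55) = 0.59784; z = 7628.9 × 0.59784 = 4560.9 m.

z ≈ 4560 m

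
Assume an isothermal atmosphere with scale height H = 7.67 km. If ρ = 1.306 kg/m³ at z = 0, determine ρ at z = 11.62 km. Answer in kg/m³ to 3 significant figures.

ρ ≈ 0.287 kg/m³

In an isothermal atmosphere, density decays like pressure: ρ = ρ₀ exp(−z/H).
z/H = 11620/7670.0 = 1.5150; exp(−1.5150) = 0.21981.
ρ = 1.306 × 0.21981 = 0.28707 kg/m³.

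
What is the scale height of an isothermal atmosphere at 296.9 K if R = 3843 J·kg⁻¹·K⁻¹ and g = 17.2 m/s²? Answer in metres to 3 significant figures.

H ≈ 66300 m

The scale height of an isothermal atmosphere is H = RT/g.
H = 3843 × 296.9 / 17.2 = 1141000/17.2 = 66337 m.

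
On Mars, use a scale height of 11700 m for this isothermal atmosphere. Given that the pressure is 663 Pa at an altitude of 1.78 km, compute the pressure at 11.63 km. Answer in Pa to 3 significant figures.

P ≈ 286 Pa

Between two levels, P₂ = P₁ exp(−Δz/H) with Δz = z₂ − z₁.
Δz = 11630 − 1780.0 = 9850.0 m; Δz/H = 9850.0/11700 = 0.84188.
P₂ = 663 × exp(−0.84188) = 663 × 0.43090 = 285.69 Pa.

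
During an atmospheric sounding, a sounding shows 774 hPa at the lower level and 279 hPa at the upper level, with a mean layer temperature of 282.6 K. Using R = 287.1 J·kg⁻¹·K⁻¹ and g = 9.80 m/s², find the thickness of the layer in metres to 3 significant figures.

Hypsometric equation: Δz = (R T̄/g) ln(P₁/P₂).
R T̄/g = 287.1 × 282.6 / 9.80 = 8279.0 m.
ln(774/279) = ln(2.7742) = 1.0204.
Δz = 8279.0 × 1.0204 = 8447.9 m.

Δz ≈ 8450 m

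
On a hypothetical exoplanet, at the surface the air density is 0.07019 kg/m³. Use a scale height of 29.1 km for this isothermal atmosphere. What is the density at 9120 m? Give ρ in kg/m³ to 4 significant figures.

ρ ≈ 0.05131 kg/m³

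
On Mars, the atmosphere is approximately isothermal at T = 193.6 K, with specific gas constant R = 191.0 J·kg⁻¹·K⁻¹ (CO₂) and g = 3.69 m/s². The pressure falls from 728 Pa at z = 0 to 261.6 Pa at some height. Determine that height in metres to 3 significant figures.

Scale height: H = RT/g = 191.0 × 193.6 / 3.69 = 10021 m.
Invert the barometric formula: z = H ln(P₀/P).
P₀/P = 728/261.6 = 2.7829; ln(2.7829) = 1.0235.
z = 10021 × 1.0235 = 10256 m.

z ≈ 10300 m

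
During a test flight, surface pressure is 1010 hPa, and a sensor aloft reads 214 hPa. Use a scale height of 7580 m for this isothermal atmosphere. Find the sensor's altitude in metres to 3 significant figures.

z ≈ 11800 m

Invert the barometric formula: z = H ln(P₀/P).
P₀/P = 1010/214 = 4.7196; ln(4.7196) = 1.5517.
z = 7580.0 × 1.5517 = 11762 m.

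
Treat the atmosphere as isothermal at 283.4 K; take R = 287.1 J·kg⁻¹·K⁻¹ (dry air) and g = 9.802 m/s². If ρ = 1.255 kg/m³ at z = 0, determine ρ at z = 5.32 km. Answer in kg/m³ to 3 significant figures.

Scale height: H = RT/g = 287.1 × 283.4 / 9.802 = 8300.8 m.
In an isothermal atmosphere, density decays like pressure: ρ = ρ₀ exp(−z/H).
z/H = 5320.0/8300.8 = 0.64090; exp(−0.64090) = 0.52682.
ρ = 1.255 × 0.52682 = 0.66116 kg/m³.

ρ ≈ 0.661 kg/m³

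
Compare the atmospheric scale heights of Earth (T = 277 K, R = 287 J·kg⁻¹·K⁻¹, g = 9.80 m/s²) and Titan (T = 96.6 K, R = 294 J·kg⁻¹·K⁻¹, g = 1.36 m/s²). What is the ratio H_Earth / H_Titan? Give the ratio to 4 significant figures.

H = RT/g for each body.
H_Earth = 287 × 277 / 9.80 = 8112.1 m.
H_Titan = 294 × 96.6 / 1.36 = 20883 m.
H_Earth/H_Titan = 8112.1/20883 = 0.38845.

H_Earth/H_Titan ≈ 0.3885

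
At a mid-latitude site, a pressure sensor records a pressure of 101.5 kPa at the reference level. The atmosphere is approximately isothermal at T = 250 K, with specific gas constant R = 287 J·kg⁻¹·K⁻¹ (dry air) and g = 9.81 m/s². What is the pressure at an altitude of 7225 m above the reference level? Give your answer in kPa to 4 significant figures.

Scale height: H = RT/g = 287 × 250 / 9.81 = 7314.0 m.
Barometric formula: P = P₀ exp(−z/H).
z/H = 7225.0/7314.0 = 0.98783; exp(−0.98783) = 0.37238.
P = 101.5 × 0.37238 = 37.797 kPa.

P ≈ 37.80 kPa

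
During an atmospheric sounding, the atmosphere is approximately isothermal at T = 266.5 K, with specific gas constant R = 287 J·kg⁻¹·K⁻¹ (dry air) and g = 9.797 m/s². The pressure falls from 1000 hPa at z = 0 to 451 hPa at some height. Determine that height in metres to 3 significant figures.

Scale height: H = RT/g = 287 × 266.5 / 9.797 = 7807.0 m.
Invert the barometric formula: z = H ln(P₀/P).
P₀/P = 1000/451 = 2.2173; ln(2.2173) = 0.79629.
z = 7807.0 × 0.79629 = 6216.6 m.

z ≈ 6220 m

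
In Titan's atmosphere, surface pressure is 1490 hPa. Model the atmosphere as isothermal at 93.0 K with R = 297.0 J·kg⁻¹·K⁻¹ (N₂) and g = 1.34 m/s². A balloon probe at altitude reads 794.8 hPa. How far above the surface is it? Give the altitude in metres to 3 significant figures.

z ≈ 13000 m

Scale height: H = RT/g = 297.0 × 93.0 / 1.34 = 20613 m.
Invert the barometric formula: z = H ln(P₀/P).
P₀/P = 1490/794.8 = 1.8747; ln(1.8747) = 0.62845.
z = 20613 × 0.62845 = 12954 m.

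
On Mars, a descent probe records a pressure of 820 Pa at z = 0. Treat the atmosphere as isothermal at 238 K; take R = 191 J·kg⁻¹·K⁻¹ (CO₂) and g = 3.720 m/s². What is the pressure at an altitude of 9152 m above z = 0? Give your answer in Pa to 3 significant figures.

Scale height: H = RT/g = 191 × 238 / 3.720 = 12220 m.
Barometric formula: P = P₀ exp(−z/H).
z/H = 9152.0/12220 = 0.74894; exp(−0.74894) = 0.47287.
P = 820 × 0.47287 = 387.75 Pa.

P ≈ 388 Pa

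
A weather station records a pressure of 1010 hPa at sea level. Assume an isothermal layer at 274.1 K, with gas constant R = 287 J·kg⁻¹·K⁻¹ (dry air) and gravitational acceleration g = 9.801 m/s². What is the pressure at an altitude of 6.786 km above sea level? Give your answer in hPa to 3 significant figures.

Scale height: H = RT/g = 287 × 274.1 / 9.801 = 8026.4 m.
Barometric formula: P = P₀ exp(−z/H).
z/H = 6786.0/8026.4 = 0.84546; exp(−0.84546) = 0.42936.
P = 1010 × 0.42936 = 433.65 hPa.

P ≈ 434 hPa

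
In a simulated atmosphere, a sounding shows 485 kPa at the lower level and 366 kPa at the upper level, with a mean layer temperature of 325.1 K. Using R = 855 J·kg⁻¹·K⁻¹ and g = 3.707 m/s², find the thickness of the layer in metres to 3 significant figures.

Hypsometric equation: Δz = (R T̄/g) ln(P₁/P₂).
R T̄/g = 855 × 325.1 / 3.707 = 74983 m.
ln(485/366) = ln(1.3251) = 0.28149.
Δz = 74983 × 0.28149 = 21107 m.

Δz ≈ 21100 m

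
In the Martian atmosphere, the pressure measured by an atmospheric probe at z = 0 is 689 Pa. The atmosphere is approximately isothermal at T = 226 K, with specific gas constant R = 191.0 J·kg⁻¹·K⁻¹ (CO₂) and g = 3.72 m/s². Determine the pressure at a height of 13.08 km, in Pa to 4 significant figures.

P ≈ 223.2 Pa

Scale height: H = RT/g = 191.0 × 226 / 3.72 = 11604 m.
Barometric formula: P = P₀ exp(−z/H).
z/H = 13080/11604 = 1.1272; exp(−1.1272) = 0.32394.
P = 689 × 0.32394 = 223.19 Pa.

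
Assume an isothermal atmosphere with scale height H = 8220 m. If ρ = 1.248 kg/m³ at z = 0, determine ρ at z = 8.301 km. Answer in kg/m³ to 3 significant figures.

In an isothermal atmosphere, density decays like pressure: ρ = ρ₀ exp(−z/H).
z/H = 8301.0/8220.0 = 1.0099; exp(−1.0099) = 0.36426.
ρ = 1.248 × 0.36426 = 0.45460 kg/m³.

ρ ≈ 0.455 kg/m³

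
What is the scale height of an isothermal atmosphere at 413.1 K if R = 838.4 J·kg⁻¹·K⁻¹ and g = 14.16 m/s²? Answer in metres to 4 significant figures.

The scale height of an isothermal atmosphere is H = RT/g.
H = 838.4 × 413.1 / 14.16 = 346340/14.16 = 24459 m.

H ≈ 24460 m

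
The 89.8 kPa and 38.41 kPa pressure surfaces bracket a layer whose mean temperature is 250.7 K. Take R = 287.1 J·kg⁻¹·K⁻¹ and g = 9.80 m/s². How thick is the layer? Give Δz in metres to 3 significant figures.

Hypsometric equation: Δz = (R T̄/g) ln(P₁/P₂).
R T̄/g = 287.1 × 250.7 / 9.80 = 7344.5 m.
ln(89.8/38.41) = ln(2.3379) = 0.84925.
Δz = 7344.5 × 0.84925 = 6237.3 m.

Δz ≈ 6240 m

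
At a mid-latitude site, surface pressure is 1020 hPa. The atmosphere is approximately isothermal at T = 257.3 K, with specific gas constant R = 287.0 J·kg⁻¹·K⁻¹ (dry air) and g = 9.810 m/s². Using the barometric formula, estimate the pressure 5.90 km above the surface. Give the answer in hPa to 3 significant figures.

Scale height: H = RT/g = 287.0 × 257.3 / 9.810 = 7527.5 m.
Barometric formula: P = P₀ exp(−z/H).
z/H = 5900.0/7527.5 = 0.78379; exp(−0.78379) = 0.45667.
P = 1020 × 0.45667 = 465.80 hPa.

P ≈ 466 hPa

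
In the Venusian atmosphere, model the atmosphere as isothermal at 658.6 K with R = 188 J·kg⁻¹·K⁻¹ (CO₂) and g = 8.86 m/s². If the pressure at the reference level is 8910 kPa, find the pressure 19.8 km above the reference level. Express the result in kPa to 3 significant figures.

P ≈ 2160 kPa

Scale height: H = RT/g = 188 × 658.6 / 8.86 = 13975 m.
Barometric formula: P = P₀ exp(−z/H).
z/H = 19800/13975 = 1.4168; exp(−1.4168) = 0.24249.
P = 8910 × 0.24249 = 2160.6 kPa.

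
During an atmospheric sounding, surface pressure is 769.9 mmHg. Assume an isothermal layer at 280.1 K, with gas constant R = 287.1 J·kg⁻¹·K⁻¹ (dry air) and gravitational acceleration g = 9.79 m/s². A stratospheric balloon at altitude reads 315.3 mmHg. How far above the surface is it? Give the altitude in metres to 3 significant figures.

z ≈ 7330 m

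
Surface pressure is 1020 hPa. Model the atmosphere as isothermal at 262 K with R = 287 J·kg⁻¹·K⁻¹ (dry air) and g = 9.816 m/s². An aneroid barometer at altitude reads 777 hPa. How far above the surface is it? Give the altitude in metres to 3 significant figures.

Scale height: H = RT/g = 287 × 262 / 9.816 = 7660.4 m.
Invert the barometric formula: z = H ln(P₀/P).
P₀/P = 1020/777 = 1.3127; ln(1.3127) = 0.27209.
z = 7660.4 × 0.27209 = 2084.3 m.

z ≈ 2080 m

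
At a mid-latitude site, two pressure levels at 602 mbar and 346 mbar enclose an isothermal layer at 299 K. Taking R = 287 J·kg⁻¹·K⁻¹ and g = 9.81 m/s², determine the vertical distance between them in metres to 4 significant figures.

Δz ≈ 4845 m

Hypsometric equation: Δz = (R T̄/g) ln(P₁/P₂).
R T̄/g = 287 × 299 / 9.81 = 8747.5 m.
ln(602/346) = ln(1.7399) = 0.55383.
Δz = 8747.5 × 0.55383 = 4844.6 m.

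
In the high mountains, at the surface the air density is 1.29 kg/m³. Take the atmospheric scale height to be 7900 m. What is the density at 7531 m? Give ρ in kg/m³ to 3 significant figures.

ρ ≈ 0.497 kg/m³

In an isothermal atmosphere, density decays like pressure: ρ = ρ₀ exp(−z/H).
z/H = 7531.0/7900.0 = 0.95329; exp(−0.95329) = 0.38547.
ρ = 1.29 × 0.38547 = 0.49726 kg/m³.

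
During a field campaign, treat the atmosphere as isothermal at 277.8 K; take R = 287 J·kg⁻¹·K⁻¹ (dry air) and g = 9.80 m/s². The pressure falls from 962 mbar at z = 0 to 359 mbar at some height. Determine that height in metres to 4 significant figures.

z ≈ 8019 m

Scale height: H = RT/g = 287 × 277.8 / 9.80 = 8135.6 m.
Invert the barometric formula: z = H ln(P₀/P).
P₀/P = 962/359 = 2.6797; ln(2.6797) = 0.98570.
z = 8135.6 × 0.98570 = 8019.3 m.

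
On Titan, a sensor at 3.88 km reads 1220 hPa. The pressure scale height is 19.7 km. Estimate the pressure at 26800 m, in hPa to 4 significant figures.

Between two levels, P₂ = P₁ exp(−Δz/H) with Δz = z₂ − z₁.
Δz = 26800 − 3880.0 = 22920 m; Δz/H = 22920/19700 = 1.1635.
P₂ = 1220 × exp(−1.1635) = 1220 × 0.31239 = 381.12 hPa.

P ≈ 381.1 hPa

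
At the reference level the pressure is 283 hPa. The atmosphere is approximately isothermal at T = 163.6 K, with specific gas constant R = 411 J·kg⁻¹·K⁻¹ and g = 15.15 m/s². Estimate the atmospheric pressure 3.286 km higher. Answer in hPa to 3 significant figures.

P ≈ 135 hPa

Scale height: H = RT/g = 411 × 163.6 / 15.15 = 4438.3 m.
Barometric formula: P = P₀ exp(−z/H).
z/H = 3286.0/4438.3 = 0.74037; exp(−0.74037) = 0.47694.
P = 283 × 0.47694 = 134.97 hPa.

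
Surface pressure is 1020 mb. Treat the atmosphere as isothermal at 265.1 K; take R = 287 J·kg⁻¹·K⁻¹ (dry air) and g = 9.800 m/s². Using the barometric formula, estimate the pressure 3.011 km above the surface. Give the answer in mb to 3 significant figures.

P ≈ 692 mb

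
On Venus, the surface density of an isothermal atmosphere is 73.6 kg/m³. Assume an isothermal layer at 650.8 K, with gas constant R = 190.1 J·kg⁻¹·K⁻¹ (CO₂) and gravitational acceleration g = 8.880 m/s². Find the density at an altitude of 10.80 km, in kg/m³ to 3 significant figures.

ρ ≈ 33.9 kg/m³

Scale height: H = RT/g = 190.1 × 650.8 / 8.880 = 13932 m.
In an isothermal atmosphere, density decays like pressure: ρ = ρ₀ exp(−z/H).
z/H = 10800/13932 = 0.77519; exp(−0.77519) = 0.46062.
ρ = 73.6 × 0.46062 = 33.902 kg/m³.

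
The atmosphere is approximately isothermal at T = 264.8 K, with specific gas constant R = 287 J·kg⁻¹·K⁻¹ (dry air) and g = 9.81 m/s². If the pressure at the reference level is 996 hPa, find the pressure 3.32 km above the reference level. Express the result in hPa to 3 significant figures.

P ≈ 649 hPa

Scale height: H = RT/g = 287 × 264.8 / 9.81 = 7747.0 m.
Barometric formula: P = P₀ exp(−z/H).
z/H = 3320.0/7747.0 = 0.42855; exp(−0.42855) = 0.65145.
P = 996 × 0.65145 = 648.84 hPa.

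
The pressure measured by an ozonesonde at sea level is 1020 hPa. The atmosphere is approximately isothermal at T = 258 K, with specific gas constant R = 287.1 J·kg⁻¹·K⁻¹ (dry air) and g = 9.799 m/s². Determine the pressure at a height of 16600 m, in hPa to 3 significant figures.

Scale height: H = RT/g = 287.1 × 258 / 9.799 = 7559.1 m.
Barometric formula: P = P₀ exp(−z/H).
z/H = 16600/7559.1 = 2.1960; exp(−2.1960) = 0.11125.
P = 1020 × 0.11125 = 113.48 hPa.

P ≈ 113 hPa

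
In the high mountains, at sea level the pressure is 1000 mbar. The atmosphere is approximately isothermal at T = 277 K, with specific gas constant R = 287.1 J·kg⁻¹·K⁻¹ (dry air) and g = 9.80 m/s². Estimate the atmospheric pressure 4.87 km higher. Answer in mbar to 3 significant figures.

Scale height: H = RT/g = 287.1 × 277 / 9.80 = 8115.0 m.
Barometric formula: P = P₀ exp(−z/H).
z/H = 4870.0/8115.0 = 0.60012; exp(−0.60012) = 0.54875.
P = 1000 × 0.54875 = 548.75 mbar.

P ≈ 549 mbar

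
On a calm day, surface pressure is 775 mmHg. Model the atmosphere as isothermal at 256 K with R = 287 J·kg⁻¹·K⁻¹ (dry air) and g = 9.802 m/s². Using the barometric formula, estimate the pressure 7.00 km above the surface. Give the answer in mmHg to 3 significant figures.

P ≈ 305 mmHg

Scale height: H = RT/g = 287 × 256 / 9.802 = 7495.6 m.
Barometric formula: P = P₀ exp(−z/H).
z/H = 7000.0/7495.6 = 0.93388; exp(−0.93388) = 0.39303.
P = 775 × 0.39303 = 304.60 mmHg.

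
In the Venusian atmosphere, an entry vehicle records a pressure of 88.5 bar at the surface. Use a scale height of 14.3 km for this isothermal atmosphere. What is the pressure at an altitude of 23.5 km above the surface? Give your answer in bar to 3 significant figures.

Barometric formula: P = P₀ exp(−z/H).
z/H = 23500/14300 = 1.6434; exp(−1.6434) = 0.19332.
P = 88.5 × 0.19332 = 17.109 bar.

P ≈ 17.1 bar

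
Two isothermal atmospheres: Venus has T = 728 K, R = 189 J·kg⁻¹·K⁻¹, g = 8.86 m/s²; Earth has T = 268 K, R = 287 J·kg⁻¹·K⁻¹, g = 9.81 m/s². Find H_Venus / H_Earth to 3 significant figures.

H = RT/g for each body.
H_Venus = 189 × 728 / 8.86 = 15530 m.
H_Earth = 287 × 268 / 9.81 = 7840.6 m.
H_Venus/H_Earth = 15530/7840.6 = 1.9807.

H_Venus/H_Earth ≈ 1.98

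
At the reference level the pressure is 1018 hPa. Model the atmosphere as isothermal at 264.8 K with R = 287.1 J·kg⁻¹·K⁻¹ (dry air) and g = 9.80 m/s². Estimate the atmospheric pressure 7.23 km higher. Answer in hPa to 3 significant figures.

P ≈ 401 hPa

Scale height: H = RT/g = 287.1 × 264.8 / 9.80 = 7757.6 m.
Barometric formula: P = P₀ exp(−z/H).
z/H = 7230.0/7757.6 = 0.93199; exp(−0.93199) = 0.39377.
P = 1018 × 0.39377 = 400.86 hPa.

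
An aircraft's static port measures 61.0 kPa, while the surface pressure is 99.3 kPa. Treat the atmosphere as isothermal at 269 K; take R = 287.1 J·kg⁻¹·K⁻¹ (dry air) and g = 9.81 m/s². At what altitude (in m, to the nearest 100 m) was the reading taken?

z ≈ 3800 m

Scale height: H = RT/g = 287.1 × 269 / 9.81 = 7872.6 m.
Invert the barometric formula: z = H ln(P₀/P).
P₀/P = 99.3/61.0 = 1.6279; ln(1.6279) = 0.48729.
z = 7872.6 × 0.48729 = 3836.2 m.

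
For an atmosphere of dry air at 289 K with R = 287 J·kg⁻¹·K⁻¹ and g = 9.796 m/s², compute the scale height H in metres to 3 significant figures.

H ≈ 8470 m

The scale height of an isothermal atmosphere is H = RT/g.
H = 287 × 289 / 9.796 = 82943/9.796 = 8467.0 m.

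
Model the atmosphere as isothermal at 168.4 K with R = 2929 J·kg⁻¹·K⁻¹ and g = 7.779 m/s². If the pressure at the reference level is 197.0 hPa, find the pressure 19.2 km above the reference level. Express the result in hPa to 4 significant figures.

Scale height: H = RT/g = 2929 × 168.4 / 7.779 = 63407 m.
Barometric formula: P = P₀ exp(−z/H).
z/H = 19200/63407 = 0.30281; exp(−0.30281) = 0.73874.
P = 197.0 × 0.73874 = 145.53 hPa.

P ≈ 145.5 hPa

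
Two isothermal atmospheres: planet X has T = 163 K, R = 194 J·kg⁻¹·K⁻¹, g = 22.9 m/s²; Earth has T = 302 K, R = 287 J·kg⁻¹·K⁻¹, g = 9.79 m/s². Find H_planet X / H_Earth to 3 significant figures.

H_planet X/H_Earth ≈ 0.156

H = RT/g for each body.
H_planet X = 194 × 163 / 22.9 = 1380.9 m.
H_Earth = 287 × 302 / 9.79 = 8853.3 m.
H_planet X/H_Earth = 1380.9/8853.3 = 0.15598.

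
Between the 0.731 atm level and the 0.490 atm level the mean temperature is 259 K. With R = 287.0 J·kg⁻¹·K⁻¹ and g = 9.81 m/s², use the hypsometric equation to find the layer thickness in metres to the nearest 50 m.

Δz ≈ 3050 m

Hypsometric equation: Δz = (R T̄/g) ln(P₁/P₂).
R T̄/g = 287.0 × 259 / 9.81 = 7577.3 m.
ln(0.731/0.490) = ln(1.4918) = 0.39998.
Δz = 7577.3 × 0.39998 = 3030.8 m.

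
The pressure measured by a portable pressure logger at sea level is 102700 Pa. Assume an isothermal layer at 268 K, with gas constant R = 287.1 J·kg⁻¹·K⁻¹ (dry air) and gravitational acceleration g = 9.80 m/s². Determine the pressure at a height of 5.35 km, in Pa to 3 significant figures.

Scale height: H = RT/g = 287.1 × 268 / 9.80 = 7851.3 m.
Barometric formula: P = P₀ exp(−z/H).
z/H = 5350.0/7851.3 = 0.68142; exp(−0.68142) = 0.50590.
P = 102700 × 0.50590 = 51956 Pa.

P ≈ 52000 Pa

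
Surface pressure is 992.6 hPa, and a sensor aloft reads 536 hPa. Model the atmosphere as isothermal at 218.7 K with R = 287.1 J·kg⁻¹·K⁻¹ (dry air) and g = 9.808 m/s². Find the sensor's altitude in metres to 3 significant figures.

Scale height: H = RT/g = 287.1 × 218.7 / 9.808 = 6401.8 m.
Invert the barometric formula: z = H ln(P₀/P).
P₀/P = 992.6/536 = 1.8519; ln(1.8519) = 0.61621.
z = 6401.8 × 0.61621 = 3944.9 m.

z ≈ 3940 m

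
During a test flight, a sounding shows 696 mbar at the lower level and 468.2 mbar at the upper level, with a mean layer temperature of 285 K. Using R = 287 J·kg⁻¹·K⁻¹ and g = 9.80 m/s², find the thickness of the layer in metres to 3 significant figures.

Δz ≈ 3310 m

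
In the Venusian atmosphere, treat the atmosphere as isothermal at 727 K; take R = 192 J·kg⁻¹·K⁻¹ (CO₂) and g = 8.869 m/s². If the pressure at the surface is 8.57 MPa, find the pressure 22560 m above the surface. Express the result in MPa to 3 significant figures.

P ≈ 2.04 MPa

Scale height: H = RT/g = 192 × 727 / 8.869 = 15738 m.
Barometric formula: P = P₀ exp(−z/H).
z/H = 22560/15738 = 1.4335; exp(−1.4335) = 0.23847.
P = 8.57 × 0.23847 = 2.0437 MPa.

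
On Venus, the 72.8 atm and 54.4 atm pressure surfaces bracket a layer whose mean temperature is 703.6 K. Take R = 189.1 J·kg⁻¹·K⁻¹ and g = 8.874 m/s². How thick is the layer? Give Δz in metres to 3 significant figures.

Hypsometric equation: Δz = (R T̄/g) ln(P₁/P₂).
R T̄/g = 189.1 × 703.6 / 8.874 = 14993 m.
ln(72.8/54.4) = ln(1.3382) = 0.29133.
Δz = 14993 × 0.29133 = 4367.9 m.

Δz ≈ 4370 m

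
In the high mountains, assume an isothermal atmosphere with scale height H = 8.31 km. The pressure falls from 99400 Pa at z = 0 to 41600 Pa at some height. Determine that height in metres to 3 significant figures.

z ≈ 7240 m

Invert the barometric formula: z = H ln(P₀/P).
P₀/P = 99400/41600 = 2.3894; ln(2.3894) = 0.87104.
z = 8310.0 × 0.87104 = 7238.3 m.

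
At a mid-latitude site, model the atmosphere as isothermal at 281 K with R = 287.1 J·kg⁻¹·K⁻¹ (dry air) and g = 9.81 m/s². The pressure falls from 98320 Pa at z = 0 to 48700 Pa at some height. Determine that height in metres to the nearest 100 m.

Scale height: H = RT/g = 287.1 × 281 / 9.81 = 8223.8 m.
Invert the barometric formula: z = H ln(P₀/P).
P₀/P = 98320/48700 = 2.0189; ln(2.0189) = 0.70255.
z = 8223.8 × 0.70255 = 5777.6 m.

z ≈ 5800 m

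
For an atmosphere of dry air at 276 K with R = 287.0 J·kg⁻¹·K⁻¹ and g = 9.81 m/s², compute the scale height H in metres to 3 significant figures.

H ≈ 8070 m

The scale height of an isothermal atmosphere is H = RT/g.
H = 287.0 × 276 / 9.81 = 79212/9.81 = 8074.6 m.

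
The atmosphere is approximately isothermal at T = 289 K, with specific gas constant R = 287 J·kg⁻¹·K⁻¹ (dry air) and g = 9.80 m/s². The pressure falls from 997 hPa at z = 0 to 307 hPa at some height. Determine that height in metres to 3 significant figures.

Scale height: H = RT/g = 287 × 289 / 9.80 = 8463.6 m.
Invert the barometric formula: z = H ln(P₀/P).
P₀/P = 997/307 = 3.2476; ln(3.2476) = 1.1779.
z = 8463.6 × 1.1779 = 9969.3 m.

z ≈ 9970 m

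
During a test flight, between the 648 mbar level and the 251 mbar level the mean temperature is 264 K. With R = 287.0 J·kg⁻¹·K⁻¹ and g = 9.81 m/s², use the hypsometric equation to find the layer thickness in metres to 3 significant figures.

Δz ≈ 7330 m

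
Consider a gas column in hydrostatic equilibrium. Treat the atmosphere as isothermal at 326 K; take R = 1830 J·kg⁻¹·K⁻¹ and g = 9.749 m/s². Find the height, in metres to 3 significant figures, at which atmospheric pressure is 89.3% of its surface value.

Scale height: H = RT/g = 1830 × 326 / 9.749 = 61194 m.
Set P/P₀ = exp(−z/H) = 0.893, so z = −H ln(0.893).
−ln(0.893) = 0.11317; z = 61194 × 0.11317 = 6925.3 m.

z ≈ 6930 m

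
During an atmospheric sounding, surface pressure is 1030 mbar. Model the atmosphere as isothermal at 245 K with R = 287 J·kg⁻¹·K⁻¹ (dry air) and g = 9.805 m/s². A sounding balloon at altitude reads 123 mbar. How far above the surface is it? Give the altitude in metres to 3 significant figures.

z ≈ 15200 m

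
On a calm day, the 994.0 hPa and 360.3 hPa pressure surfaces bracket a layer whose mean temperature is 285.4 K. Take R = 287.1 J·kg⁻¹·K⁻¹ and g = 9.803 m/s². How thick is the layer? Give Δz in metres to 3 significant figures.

Δz ≈ 8480 m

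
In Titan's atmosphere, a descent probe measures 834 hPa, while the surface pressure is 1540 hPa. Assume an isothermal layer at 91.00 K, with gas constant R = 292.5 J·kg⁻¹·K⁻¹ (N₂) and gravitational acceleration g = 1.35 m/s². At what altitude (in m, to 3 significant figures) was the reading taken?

z ≈ 12100 m

Scale height: H = RT/g = 292.5 × 91.00 / 1.35 = 19717 m.
Invert the barometric formula: z = H ln(P₀/P).
P₀/P = 1540/834 = 1.8465; ln(1.8465) = 0.61329.
z = 19717 × 0.61329 = 12092 m.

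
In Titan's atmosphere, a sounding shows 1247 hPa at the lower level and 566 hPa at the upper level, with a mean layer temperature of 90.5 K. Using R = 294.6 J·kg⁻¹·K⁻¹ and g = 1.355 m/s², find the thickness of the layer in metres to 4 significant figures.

Δz ≈ 15540 m

Hypsometric equation: Δz = (R T̄/g) ln(P₁/P₂).
R T̄/g = 294.6 × 90.5 / 1.355 = 19676 m.
ln(1247/566) = ln(2.2032) = 0.78991.
Δz = 19676 × 0.78991 = 15542 m.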